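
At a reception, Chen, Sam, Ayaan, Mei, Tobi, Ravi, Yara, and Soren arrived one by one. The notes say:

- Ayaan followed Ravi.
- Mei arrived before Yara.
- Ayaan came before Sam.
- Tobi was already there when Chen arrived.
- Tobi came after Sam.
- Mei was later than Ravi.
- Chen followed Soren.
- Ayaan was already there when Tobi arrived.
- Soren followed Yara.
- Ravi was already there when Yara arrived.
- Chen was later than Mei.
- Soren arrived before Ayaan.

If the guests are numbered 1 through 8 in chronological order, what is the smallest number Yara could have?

3

Mei and Ravi must both come before Yara — 2 forced predecessors.
Nothing else is forced ahead of Yara, so their earliest slot is position 2 + 1 = 3.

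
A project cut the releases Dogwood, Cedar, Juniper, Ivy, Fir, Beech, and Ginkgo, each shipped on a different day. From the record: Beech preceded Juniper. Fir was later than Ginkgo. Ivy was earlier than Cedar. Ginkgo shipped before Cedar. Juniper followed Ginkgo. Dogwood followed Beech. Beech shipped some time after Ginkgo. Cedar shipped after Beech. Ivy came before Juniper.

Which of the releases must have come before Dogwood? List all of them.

Directly stated before Dogwood: Beech.
Ginkgo reaches Dogwood via Ginkgo → Beech → Dogwood.
No chain forces Juniper (or any of the others) ahead of Dogwood.

Beech, Ginkgo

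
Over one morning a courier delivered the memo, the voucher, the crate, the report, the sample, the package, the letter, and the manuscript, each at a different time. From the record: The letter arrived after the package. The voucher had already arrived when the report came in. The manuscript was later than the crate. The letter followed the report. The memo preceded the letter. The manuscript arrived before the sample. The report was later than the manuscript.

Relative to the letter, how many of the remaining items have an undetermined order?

1

Forced before the letter: the crate, the manuscript, the memo, the package, the report, and the voucher.
That leaves the sample with no forced order relative to the letter — 1.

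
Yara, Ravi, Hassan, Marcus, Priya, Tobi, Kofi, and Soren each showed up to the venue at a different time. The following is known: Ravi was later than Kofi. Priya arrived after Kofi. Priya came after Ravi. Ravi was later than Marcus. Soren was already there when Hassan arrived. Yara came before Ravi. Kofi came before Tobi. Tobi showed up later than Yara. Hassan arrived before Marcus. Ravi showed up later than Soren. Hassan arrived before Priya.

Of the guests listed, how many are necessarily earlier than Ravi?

5

Directly stated before Ravi: Kofi, Marcus, Soren, and Yara.
Hassan reaches Ravi via Hassan → Marcus → Ravi.
No chain forces Priya (or any of the others) ahead of Ravi.
That's Hassan, Kofi, Marcus, Soren, and Yara — 5 in all.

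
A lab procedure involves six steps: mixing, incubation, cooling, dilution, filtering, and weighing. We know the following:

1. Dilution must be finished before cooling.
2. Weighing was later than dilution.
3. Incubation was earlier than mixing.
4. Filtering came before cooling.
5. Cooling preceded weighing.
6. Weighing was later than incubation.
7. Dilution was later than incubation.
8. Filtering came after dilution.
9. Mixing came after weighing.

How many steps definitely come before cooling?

3

Directly stated before cooling: dilution and filtering.
Incubation reaches cooling via incubation → dilution → cooling.
No chain forces weighing (or any of the others) ahead of cooling.
That's dilution, filtering, and incubation — 3 in all.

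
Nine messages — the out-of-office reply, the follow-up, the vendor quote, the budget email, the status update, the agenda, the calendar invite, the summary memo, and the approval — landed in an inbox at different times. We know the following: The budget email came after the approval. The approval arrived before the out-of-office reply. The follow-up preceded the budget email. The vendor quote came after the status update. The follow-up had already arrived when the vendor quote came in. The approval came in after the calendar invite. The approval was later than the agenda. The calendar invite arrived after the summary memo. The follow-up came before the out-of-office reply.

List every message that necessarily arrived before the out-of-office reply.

Directly stated before the out-of-office reply: the approval and the follow-up.
The agenda reaches the out-of-office reply via the agenda → the approval → the out-of-office reply.
The calendar invite reaches the out-of-office reply via the calendar invite → the approval → the out-of-office reply.
The summary memo reaches the out-of-office reply via the summary memo → the calendar invite → the approval → the out-of-office reply.

the agenda, the approval, the calendar invite, the follow-up, the summary memo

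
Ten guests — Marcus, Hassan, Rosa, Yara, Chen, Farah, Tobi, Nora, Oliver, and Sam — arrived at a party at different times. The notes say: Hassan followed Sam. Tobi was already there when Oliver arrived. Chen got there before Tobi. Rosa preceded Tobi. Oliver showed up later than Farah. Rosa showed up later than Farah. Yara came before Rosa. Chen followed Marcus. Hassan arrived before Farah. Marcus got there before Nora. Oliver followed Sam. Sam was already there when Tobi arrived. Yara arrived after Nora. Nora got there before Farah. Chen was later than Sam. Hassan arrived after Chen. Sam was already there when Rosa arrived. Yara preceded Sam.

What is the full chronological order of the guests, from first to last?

Marcus, Nora, Yara, Sam, Chen, Hassan, Farah, Rosa, Tobi, Oliver

The constraints fix every adjacent pair, so only one ordering works:
Marcus → Nora → Yara → Sam → Chen → Hassan → Farah → Rosa → Tobi → Oliver.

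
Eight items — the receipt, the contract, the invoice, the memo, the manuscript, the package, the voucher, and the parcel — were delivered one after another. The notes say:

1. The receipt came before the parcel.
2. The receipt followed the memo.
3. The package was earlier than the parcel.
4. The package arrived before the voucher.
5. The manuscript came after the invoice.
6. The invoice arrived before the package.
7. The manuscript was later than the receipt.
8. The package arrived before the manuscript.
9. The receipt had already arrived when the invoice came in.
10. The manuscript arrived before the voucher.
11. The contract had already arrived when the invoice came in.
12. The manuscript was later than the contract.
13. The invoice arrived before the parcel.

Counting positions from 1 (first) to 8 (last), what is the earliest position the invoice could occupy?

The contract, the memo, and the receipt must all come before the invoice — 3 forced predecessors.
Nothing else is forced ahead of the invoice, so its earliest slot is position 3 + 1 = 4.

4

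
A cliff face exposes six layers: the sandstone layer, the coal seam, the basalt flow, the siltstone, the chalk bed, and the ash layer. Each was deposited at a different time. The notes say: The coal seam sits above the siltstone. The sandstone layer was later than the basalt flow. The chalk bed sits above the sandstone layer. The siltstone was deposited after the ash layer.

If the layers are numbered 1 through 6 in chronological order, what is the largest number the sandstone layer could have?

The sandstone layer must come before the chalk bed — 1 layer forced after it.
Everything else can be placed before the sandstone layer in some valid order, so the sandstone layer can sit as late as position 6 − 1 = 5.

5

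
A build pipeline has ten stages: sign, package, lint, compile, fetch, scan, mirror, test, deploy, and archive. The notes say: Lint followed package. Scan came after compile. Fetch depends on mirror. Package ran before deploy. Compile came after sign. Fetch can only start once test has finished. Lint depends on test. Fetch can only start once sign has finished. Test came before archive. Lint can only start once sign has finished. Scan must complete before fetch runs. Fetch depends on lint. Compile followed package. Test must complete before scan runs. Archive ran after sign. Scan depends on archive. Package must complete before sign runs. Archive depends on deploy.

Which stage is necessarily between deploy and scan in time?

Tracing the constraints gives deploy → archive → scan, so archive sits after deploy and before scan.
No other stage is forced both after deploy and before scan.

archive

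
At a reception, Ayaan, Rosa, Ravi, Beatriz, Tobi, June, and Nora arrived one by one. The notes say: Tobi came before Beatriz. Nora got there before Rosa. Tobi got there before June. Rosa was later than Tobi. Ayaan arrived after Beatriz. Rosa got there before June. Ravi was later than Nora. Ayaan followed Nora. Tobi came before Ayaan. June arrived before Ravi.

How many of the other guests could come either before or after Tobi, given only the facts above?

Forced after Tobi: Ayaan, Beatriz, June, Ravi, and Rosa.
That leaves Nora with no forced order relative to Tobi — 1.

1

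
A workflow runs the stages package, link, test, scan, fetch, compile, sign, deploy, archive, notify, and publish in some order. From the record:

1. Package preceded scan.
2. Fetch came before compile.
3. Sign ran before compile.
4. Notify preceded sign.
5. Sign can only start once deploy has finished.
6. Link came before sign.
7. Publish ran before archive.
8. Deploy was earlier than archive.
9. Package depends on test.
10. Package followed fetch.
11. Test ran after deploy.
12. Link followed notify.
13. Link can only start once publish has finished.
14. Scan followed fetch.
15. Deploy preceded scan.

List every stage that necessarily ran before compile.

deploy, fetch, link, notify, publish, sign

Directly stated before compile: fetch and sign.
Deploy reaches compile via deploy → sign → compile.
Link reaches compile via link → sign → compile.
Notify reaches compile via notify → sign → compile.
Likewise publish reaches compile by chaining the stated constraints.
No chain forces scan (or any of the others) ahead of compile.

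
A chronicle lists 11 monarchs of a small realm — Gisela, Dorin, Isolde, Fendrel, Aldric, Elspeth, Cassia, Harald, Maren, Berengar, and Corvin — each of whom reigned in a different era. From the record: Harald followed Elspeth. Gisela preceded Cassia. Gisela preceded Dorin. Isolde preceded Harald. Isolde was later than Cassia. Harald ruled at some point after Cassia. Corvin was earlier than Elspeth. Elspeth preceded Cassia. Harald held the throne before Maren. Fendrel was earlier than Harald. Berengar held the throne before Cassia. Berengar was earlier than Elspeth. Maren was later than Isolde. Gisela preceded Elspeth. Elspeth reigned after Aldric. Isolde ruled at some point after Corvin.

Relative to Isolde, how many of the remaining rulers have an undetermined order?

Forced before Isolde: Aldric, Berengar, Cassia, Corvin, Elspeth, and Gisela; forced after Isolde: Harald and Maren.
That leaves Dorin and Fendrel with no forced order relative to Isolde — 2.

2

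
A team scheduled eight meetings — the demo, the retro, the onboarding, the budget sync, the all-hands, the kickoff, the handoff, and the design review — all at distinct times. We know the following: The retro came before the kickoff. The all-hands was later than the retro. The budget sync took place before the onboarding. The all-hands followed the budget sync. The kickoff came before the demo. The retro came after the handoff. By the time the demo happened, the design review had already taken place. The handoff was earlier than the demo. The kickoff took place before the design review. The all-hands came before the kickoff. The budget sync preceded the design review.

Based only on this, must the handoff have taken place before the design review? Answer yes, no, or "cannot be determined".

Chain the constraints: the handoff → the retro → the kickoff → the design review. Each link is directly stated, so the handoff comes before the design review.

yes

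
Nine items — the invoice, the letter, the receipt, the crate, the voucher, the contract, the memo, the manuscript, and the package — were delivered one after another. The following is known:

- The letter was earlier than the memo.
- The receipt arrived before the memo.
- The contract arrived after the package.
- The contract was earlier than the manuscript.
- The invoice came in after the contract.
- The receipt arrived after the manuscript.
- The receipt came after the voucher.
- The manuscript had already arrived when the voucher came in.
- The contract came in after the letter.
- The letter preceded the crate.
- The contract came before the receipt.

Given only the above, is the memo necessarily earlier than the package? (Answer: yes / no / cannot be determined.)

Tracing the constraints gives the package → the contract → the receipt → the memo, so the package must come before the memo.
That means the memo cannot be before the package.

no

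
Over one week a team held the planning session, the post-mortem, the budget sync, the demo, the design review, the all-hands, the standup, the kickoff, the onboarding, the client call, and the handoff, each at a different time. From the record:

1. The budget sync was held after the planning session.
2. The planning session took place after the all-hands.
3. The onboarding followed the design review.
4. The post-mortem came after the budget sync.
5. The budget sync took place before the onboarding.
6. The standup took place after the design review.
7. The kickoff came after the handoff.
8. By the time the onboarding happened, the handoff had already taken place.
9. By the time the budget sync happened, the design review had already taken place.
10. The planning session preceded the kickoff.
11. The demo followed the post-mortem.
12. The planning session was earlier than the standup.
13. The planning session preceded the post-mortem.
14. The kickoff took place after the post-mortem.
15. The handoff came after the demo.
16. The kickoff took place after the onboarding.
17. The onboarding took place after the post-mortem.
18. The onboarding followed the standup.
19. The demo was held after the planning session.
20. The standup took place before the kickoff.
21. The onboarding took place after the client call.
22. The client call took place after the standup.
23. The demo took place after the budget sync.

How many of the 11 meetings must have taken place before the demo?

Directly stated before the demo: the budget sync, the planning session, and the post-mortem.
The all-hands reaches the demo via the all-hands → the planning session → the demo.
The design review reaches the demo via the design review → the budget sync → the demo.
That's the all-hands, the budget sync, the design review, the planning session, and the post-mortem — 5 in all.

5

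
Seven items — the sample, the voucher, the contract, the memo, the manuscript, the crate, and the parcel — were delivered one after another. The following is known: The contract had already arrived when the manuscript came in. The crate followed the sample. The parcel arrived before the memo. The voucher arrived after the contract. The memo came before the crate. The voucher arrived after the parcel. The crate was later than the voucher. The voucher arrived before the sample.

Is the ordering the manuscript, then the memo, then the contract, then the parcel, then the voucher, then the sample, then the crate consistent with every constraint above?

The constraints require the contract before the manuscript, but in the proposed sequence the manuscript appears ahead of the contract. That one violation is enough.

no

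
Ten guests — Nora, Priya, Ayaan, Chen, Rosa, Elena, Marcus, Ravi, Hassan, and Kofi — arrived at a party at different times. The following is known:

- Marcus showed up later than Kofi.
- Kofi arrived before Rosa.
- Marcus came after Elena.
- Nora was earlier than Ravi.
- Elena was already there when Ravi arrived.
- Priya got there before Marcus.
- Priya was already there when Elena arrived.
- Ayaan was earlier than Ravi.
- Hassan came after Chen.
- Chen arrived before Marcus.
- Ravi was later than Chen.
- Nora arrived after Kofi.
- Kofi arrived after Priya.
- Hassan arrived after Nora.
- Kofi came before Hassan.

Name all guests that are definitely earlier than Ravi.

Ayaan, Chen, Elena, Kofi, Nora, Priya

Directly stated before Ravi: Ayaan, Chen, Elena, and Nora.
Kofi reaches Ravi via Kofi → Nora → Ravi.
Priya reaches Ravi via Priya → Elena → Ravi.
No chain forces Rosa (or any of the others) ahead of Ravi.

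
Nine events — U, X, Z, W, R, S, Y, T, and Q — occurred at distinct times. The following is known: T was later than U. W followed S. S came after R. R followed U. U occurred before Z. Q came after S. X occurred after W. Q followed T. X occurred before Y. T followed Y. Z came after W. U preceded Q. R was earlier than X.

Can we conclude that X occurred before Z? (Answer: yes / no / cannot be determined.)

cannot be determined

No chain of stated constraints runs from X to Z, and none runs from Z to X either.
So the relative order of X and Z is not fixed by the given facts.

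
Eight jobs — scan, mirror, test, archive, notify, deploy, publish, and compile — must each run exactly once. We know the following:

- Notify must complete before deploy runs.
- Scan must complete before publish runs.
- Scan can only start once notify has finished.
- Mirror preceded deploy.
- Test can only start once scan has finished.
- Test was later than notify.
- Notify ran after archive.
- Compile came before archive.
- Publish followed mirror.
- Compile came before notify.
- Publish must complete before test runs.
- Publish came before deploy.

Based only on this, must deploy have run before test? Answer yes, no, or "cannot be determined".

No chain of stated constraints runs from deploy to test, and none runs from test to deploy either.
So the relative order of deploy and test is not fixed by the given facts.

cannot be determined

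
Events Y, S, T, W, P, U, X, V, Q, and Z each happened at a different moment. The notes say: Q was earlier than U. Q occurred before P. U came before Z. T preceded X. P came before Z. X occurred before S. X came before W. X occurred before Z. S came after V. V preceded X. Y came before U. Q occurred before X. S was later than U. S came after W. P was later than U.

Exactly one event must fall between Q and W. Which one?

X

Tracing the constraints gives Q → X → W, so X sits after Q and before W.
No other event is forced both after Q and before W.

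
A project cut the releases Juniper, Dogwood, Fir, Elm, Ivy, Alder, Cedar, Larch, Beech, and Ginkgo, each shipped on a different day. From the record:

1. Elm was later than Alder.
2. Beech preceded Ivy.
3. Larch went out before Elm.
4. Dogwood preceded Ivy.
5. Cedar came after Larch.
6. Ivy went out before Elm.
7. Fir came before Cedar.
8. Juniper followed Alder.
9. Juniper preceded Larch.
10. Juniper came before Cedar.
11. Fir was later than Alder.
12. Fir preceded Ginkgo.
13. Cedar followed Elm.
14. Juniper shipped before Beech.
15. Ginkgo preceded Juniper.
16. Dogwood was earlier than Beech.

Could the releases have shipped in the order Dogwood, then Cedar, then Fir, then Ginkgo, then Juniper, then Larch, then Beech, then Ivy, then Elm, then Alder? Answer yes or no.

The constraints require Larch before Cedar, but in the proposed sequence Cedar appears ahead of Larch. That one violation is enough.

no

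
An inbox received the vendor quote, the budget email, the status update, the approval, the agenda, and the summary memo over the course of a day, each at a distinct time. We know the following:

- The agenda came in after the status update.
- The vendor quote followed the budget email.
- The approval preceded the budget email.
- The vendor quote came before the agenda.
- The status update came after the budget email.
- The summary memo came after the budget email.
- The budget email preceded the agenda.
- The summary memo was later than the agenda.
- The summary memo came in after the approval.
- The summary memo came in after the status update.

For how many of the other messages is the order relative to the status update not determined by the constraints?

Forced before the status update: the approval and the budget email; forced after the status update: the agenda and the summary memo.
That leaves the vendor quote with no forced order relative to the status update — 1.

1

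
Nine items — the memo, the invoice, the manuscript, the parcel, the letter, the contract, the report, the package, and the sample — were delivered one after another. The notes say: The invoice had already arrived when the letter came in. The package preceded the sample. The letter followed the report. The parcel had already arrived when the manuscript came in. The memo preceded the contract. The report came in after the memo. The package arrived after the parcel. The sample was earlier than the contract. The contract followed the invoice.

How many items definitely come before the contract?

Directly stated before the contract: the invoice, the memo, and the sample.
The package reaches the contract via the package → the sample → the contract.
The parcel reaches the contract via the parcel → the package → the sample → the contract.
No chain forces the manuscript (or any of the others) ahead of the contract.
That's the invoice, the memo, the package, the parcel, and the sample — 5 in all.

5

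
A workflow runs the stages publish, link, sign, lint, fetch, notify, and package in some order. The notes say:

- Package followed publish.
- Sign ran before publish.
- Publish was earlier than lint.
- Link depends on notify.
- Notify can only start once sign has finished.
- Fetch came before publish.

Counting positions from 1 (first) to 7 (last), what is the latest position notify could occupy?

Notify must come before link — 1 stage forced after it.
Everything else can be placed before notify in some valid order, so notify can sit as late as position 7 − 1 = 6.

6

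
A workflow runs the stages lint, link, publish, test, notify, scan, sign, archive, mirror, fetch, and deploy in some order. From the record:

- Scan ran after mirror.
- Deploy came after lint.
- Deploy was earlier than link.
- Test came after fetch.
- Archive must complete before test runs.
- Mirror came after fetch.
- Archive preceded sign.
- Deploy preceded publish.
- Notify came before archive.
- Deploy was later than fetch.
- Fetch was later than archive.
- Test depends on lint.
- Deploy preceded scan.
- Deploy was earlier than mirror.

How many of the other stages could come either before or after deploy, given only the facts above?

2

Forced before deploy: archive, fetch, lint, and notify; forced after deploy: link, mirror, publish, and scan.
That leaves sign and test with no forced order relative to deploy — 2.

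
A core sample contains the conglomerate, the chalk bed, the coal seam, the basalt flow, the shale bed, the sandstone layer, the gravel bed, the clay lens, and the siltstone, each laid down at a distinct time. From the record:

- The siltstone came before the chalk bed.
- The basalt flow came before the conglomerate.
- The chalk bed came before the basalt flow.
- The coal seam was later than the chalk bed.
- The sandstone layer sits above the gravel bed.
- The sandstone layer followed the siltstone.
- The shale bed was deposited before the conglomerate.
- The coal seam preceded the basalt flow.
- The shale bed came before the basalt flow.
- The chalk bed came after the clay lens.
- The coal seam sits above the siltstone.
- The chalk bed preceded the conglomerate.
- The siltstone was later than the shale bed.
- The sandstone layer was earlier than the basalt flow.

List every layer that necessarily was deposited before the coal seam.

Directly stated before the coal seam: the chalk bed and the siltstone.
The clay lens reaches the coal seam via the clay lens → the chalk bed → the coal seam.
The shale bed reaches the coal seam via the shale bed → the siltstone → the coal seam.
No chain forces the sandstone layer (or any of the others) ahead of the coal seam.

the chalk bed, the clay lens, the shale bed, the siltstone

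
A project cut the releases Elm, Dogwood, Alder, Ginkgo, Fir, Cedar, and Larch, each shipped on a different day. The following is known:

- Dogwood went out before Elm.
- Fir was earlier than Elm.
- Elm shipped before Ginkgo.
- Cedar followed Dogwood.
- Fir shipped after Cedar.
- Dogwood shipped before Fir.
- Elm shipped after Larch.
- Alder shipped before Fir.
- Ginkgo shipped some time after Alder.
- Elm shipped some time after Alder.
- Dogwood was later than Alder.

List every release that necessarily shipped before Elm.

Alder, Cedar, Dogwood, Fir, Larch

Directly stated before Elm: Alder, Dogwood, Fir, and Larch.
Cedar reaches Elm via Cedar → Fir → Elm.
No chain forces Ginkgo ahead of Elm.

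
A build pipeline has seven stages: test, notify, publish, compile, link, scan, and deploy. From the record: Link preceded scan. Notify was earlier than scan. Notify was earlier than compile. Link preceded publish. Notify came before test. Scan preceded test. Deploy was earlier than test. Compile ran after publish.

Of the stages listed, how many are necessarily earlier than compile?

Directly stated before compile: notify and publish.
Link reaches compile via link → publish → compile.
That's link, notify, and publish — 3 in all.

3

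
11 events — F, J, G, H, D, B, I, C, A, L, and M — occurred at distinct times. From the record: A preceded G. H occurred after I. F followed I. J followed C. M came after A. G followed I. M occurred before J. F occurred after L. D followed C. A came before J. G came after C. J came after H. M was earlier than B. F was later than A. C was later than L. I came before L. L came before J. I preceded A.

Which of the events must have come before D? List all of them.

Directly stated before D: C.
I reaches D via I → L → C → D.
L reaches D via L → C → D.

C, I, L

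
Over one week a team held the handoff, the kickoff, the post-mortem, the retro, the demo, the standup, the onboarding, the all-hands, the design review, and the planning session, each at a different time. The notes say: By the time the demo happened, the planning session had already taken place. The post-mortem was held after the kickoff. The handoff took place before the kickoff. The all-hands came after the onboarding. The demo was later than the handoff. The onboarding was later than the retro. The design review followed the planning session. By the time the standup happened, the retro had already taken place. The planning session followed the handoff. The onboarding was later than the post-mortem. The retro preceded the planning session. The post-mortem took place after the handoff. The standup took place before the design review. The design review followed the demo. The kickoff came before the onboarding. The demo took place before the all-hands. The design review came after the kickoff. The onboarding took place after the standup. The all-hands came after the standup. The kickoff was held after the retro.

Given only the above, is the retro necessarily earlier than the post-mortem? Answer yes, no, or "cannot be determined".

Chain the constraints: the retro → the kickoff → the post-mortem. Each link is directly stated, so the retro comes before the post-mortem.

yes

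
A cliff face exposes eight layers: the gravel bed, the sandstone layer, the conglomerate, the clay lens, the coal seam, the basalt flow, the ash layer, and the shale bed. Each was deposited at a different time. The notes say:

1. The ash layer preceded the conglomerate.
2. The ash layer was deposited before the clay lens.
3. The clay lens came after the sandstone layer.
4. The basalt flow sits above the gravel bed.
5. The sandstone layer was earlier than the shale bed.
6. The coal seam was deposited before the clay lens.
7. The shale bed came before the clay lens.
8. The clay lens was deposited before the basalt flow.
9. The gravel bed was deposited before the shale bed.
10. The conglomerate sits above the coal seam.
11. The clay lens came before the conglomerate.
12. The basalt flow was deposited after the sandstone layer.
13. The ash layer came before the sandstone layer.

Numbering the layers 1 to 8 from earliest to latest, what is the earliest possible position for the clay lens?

The ash layer, the coal seam, the gravel bed, the sandstone layer, and the shale bed must all come before the clay lens — 5 forced predecessors.
Nothing else is forced ahead of the clay lens, so its earliest slot is position 5 + 1 = 6.

6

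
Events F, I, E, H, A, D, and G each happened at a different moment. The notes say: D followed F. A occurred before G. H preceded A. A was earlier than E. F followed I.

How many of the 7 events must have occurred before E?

2

Directly stated before E: A.
H reaches E via H → A → E.
That's A and H — 2 in all.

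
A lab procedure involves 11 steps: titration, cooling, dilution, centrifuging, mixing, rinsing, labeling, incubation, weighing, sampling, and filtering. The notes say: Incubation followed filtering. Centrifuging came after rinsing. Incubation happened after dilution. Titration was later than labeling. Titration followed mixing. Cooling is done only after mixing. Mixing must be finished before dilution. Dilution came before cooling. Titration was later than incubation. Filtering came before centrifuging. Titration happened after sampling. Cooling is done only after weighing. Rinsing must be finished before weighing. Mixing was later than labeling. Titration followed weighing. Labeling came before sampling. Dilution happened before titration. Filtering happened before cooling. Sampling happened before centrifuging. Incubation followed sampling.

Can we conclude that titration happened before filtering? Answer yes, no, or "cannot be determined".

no

Tracing the constraints gives filtering → incubation → titration, so filtering must come before titration.
That means titration cannot be before filtering.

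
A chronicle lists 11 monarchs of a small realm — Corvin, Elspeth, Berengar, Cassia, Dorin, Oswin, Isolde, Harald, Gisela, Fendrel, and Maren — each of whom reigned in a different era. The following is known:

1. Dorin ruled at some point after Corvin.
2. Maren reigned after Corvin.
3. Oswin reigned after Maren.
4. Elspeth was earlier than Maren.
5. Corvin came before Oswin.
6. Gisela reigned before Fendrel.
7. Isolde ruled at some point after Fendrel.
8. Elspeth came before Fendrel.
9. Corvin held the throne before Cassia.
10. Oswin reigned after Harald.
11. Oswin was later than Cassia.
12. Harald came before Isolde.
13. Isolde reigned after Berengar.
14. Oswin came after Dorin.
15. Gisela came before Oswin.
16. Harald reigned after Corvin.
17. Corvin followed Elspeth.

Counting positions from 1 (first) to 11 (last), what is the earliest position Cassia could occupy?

3

Corvin and Elspeth must both come before Cassia — 2 forced predecessors.
Nothing else is forced ahead of Cassia, so their earliest slot is position 2 + 1 = 3.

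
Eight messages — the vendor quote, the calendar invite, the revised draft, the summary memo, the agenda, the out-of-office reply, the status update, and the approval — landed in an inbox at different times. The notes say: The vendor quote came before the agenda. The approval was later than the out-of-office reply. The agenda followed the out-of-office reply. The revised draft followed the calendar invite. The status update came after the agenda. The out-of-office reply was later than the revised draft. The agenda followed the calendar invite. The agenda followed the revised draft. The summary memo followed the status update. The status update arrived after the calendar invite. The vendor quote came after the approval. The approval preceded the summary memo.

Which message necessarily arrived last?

the summary memo

Every other message has a chain of constraints placing it before the summary memo, so the summary memo is last.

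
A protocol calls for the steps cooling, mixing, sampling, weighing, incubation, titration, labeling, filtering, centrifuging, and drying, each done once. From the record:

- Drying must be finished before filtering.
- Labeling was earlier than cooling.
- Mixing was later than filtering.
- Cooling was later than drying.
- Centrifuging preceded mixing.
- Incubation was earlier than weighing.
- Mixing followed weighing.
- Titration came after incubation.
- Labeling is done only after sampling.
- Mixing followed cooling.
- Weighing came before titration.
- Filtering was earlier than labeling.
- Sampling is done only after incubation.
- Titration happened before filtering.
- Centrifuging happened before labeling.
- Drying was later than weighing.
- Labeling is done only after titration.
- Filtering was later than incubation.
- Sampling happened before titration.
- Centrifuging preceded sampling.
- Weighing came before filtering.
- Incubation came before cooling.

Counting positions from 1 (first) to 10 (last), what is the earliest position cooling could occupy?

9

Centrifuging, drying, filtering, incubation, labeling, sampling, titration, and weighing must all come before cooling — 8 forced predecessors.
Nothing else is forced ahead of cooling, so its earliest slot is position 8 + 1 = 9.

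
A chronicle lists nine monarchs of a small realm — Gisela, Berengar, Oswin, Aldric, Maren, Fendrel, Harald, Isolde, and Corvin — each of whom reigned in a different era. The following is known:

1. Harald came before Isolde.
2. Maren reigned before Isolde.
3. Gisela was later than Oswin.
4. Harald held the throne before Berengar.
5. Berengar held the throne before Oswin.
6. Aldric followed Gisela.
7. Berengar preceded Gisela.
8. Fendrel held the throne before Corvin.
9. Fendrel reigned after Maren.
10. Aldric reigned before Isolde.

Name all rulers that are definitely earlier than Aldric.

Directly stated before Aldric: Gisela.
Berengar reaches Aldric via Berengar → Gisela → Aldric.
Harald reaches Aldric via Harald → Berengar → Gisela → Aldric.
Oswin reaches Aldric via Oswin → Gisela → Aldric.

Berengar, Gisela, Harald, Oswin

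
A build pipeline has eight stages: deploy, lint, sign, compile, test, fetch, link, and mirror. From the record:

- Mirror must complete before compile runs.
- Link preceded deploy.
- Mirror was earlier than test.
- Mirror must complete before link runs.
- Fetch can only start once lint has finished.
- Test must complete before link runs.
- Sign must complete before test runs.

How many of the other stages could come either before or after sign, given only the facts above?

Forced after sign: deploy, link, and test.
That leaves compile, fetch, lint, and mirror with no forced order relative to sign — 4.

4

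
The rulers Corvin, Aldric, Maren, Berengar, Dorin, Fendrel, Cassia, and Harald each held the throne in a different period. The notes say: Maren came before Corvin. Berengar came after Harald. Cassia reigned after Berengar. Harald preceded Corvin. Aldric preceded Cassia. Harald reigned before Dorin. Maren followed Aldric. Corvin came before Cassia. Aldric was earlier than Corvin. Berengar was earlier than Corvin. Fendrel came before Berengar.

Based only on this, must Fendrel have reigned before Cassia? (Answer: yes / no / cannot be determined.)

yes

Chain the constraints: Fendrel → Berengar → Cassia. Each link is directly stated, so Fendrel comes before Cassia.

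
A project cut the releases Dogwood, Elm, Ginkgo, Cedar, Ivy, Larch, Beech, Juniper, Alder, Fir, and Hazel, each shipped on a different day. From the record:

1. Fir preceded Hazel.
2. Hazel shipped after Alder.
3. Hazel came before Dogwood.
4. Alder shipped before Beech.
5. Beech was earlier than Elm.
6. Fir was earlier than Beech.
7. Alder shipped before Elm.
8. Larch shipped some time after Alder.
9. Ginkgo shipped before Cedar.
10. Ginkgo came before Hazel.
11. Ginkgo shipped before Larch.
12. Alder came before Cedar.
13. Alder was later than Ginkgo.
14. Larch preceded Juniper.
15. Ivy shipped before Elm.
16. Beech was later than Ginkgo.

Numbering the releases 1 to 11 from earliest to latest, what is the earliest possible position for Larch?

Alder and Ginkgo must both come before Larch — 2 forced predecessors.
Nothing else is forced ahead of Larch, so its earliest slot is position 2 + 1 = 3.

3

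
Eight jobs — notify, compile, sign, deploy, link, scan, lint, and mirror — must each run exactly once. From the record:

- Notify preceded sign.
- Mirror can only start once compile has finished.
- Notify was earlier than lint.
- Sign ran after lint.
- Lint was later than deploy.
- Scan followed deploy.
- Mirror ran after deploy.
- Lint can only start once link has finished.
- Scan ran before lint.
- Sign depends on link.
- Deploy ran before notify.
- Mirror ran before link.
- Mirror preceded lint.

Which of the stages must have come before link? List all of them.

compile, deploy, mirror

Directly stated before link: mirror.
Compile reaches link via compile → mirror → link.
Deploy reaches link via deploy → mirror → link.
No chain forces sign (or any of the others) ahead of link.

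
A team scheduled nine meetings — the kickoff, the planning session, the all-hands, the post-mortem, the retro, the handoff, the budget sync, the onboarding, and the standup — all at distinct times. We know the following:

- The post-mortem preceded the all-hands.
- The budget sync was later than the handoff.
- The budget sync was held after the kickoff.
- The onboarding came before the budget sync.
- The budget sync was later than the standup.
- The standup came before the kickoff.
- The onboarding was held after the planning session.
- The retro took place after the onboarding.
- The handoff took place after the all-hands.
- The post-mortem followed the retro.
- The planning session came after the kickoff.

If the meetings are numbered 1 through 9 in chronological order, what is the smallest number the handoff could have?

8

The all-hands, the kickoff, the onboarding, the planning session, the post-mortem, the retro, and the standup must all come before the handoff — 7 forced predecessors.
Nothing else is forced ahead of the handoff, so its earliest slot is position 7 + 1 = 8.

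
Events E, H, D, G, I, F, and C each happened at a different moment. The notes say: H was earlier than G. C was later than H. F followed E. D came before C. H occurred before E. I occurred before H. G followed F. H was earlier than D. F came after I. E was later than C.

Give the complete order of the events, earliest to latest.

The constraints fix every adjacent pair, so only one ordering works:
I → H → D → C → E → F → G.

I, H, D, C, E, F, G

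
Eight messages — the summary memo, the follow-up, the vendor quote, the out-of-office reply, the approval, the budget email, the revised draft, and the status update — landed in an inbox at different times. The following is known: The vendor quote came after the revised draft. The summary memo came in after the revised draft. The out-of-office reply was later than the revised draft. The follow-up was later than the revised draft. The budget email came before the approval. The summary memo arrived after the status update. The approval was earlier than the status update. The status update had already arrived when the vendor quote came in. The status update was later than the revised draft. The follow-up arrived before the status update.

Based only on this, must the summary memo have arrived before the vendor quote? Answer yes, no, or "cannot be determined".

cannot be determined

No chain of stated constraints runs from the summary memo to the vendor quote, and none runs from the vendor quote to the summary memo either.
So the relative order of the summary memo and the vendor quote is not fixed by the given facts.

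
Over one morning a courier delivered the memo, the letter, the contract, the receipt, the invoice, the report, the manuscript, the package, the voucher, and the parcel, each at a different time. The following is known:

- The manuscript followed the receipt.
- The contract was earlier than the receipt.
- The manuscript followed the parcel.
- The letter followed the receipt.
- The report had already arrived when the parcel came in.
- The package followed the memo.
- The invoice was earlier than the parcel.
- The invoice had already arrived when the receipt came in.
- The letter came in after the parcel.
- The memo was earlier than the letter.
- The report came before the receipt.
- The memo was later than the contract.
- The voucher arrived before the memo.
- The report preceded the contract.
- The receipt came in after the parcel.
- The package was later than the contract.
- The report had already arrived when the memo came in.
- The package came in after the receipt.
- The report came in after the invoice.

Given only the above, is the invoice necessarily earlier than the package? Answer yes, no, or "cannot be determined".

Chain the constraints: the invoice → the receipt → the package. Each link is directly stated, so the invoice comes before the package.

yes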